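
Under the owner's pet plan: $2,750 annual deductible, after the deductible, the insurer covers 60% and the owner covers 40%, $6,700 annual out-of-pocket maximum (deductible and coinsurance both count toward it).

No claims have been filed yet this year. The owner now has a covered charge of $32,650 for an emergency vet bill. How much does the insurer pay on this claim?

Deductible not yet touched, so the first $2,750 of the bill goes to the deductible.
After the $2,750 deductible portion, $32,650 − $2,750 = $29,900 is subject to coinsurance.
40% of $29,900 = $11,960 falls to the owner.
Owner responsibility before any cap: $2,750 + $11,960 = $14,710.
Year-to-date out-of-pocket would reach $0 + $14,710 = $14,710, above the $6,700 maximum, so the owner pays only $6,700 − $0 = $6,700.
Insurer pays the balance: $32,650 − $6,700 = $25,950.

$25,950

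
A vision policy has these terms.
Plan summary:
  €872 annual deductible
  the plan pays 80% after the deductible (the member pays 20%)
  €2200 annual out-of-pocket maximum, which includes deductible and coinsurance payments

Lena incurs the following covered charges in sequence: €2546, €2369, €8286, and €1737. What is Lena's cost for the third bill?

€519.40

Bill 1, €2546: deductible takes €872, €1674 remains; member's 20% is €334.80. Member pays €1206.80; OOP now €1206.80.
Bill 2, €2369: 20% coinsurance on €2369 = €473.80. Member pays €473.80; OOP now €1680.60.
Bill 3, €8286: deductible met; 20% of €8286 = €1657.20. That would push OOP to €3337.80, over the €2200 cap, so member pays €2200 − €1680.60 = €519.40.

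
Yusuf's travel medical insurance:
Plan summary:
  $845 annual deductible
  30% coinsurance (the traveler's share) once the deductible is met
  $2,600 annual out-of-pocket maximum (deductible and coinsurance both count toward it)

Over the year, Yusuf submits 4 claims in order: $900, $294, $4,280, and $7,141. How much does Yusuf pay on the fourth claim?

Claim 1 ($900): $845 finishes the deductible; $55 goes to coinsurance; coinsurance $55 × 30% = $16.50. Traveler pays $861.50; OOP now $861.50.
Claim 2 ($294): 30% coinsurance on $294 = $88.20. Cost to traveler: $88.20. OOP to date $949.70.
Claim 3 ($4,280): deductible met; 30% of $4,280 = $1,284. Traveler pays $1,284; OOP now $2,233.70.
Claim 4 ($7,141): 30% coinsurance on $7,141 = $2,142.30. OOP would hit $4,376 > $2,600, so the cap limits the traveler to $2,600 − $2,233.70 = $366.30.

$366.30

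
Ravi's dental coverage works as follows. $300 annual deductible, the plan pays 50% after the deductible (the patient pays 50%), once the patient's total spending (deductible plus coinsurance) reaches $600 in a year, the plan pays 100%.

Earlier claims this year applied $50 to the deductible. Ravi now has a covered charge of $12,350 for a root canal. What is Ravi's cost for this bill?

$550

Deductible still to meet: $300 − $50 = $250.
The remaining $12,100 (= $12,350 − $250) moves to coinsurance.
Patient's 50% share of $12,100 is $6,050.
So the patient owes $250 + $6,050 = $6,300 before any cap.
Adding $6,300 to the $50 already spent would give $6,350, which exceeds the $600 cap; the patient pays just $600 − $50 = $550.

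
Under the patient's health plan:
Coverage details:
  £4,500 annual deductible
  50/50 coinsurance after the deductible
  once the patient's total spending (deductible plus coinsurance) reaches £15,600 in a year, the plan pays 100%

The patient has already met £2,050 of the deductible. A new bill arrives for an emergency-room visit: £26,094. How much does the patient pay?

£2,050 of the £4,500 deductible is already met, leaving £2,450.
After the £2,450 deductible portion, £26,094 − £2,450 = £23,644 is subject to coinsurance.
Patient's 50% share of £23,644 is £11,822.
So the patient owes £2,450 + £11,822 = £14,272 before any cap.
That would bring total out-of-pocket to £16,322, past the £15,600 cap. The patient is capped at £15,600 − £2,050 = £13,550 on this claim.

£13,550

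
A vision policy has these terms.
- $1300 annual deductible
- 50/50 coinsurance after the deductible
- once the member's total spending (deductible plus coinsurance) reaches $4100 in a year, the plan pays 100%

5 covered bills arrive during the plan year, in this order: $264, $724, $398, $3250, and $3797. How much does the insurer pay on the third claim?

Claim 1 — $264: entire amount goes to the deductible. Cost to member: $264. OOP to date $264. Insurer: $264 − $264 = $0.
Claim 2 — $724: entire amount goes to the deductible. Member pays $724; OOP now $988. Insurer: $724 − $724 = $0.
Claim 3 — $398: $312 to deductible, leaving $86; member's 50% is $43. Cost to member: $355. OOP to date $1343. Insurer: $398 − $355 = $43.

$43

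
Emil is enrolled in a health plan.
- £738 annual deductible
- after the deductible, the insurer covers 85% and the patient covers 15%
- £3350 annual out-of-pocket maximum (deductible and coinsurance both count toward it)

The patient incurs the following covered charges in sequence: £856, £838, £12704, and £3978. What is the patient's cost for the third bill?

£1905.60

#1 (£856): deductible takes £738, £118 remains; patient's 15% is £17.70. Cost to patient: £755.70. OOP to date £755.70.
#2 (£838): deductible already satisfied, so patient's share is 15% × £838 = £125.70. Cost to patient: £125.70. OOP to date £881.40.
#3 (£12704): 15% coinsurance on £12704 = £1905.60. Patient pays £1905.60; OOP now £2787.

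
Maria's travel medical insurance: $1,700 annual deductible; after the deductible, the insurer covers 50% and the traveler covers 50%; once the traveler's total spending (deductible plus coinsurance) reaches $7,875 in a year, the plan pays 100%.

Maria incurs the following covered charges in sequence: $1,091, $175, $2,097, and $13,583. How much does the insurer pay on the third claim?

$831.50

Bill 1, $1,091: fully absorbed by the deductible. Traveler pays $1,091; OOP now $1,091. Insurer: $1,091 − $1,091 = $0.
Bill 2, $175: fully absorbed by the deductible. Traveler owes $175 (running OOP $1,266). Plan pays $175 − $175 = $0.
Bill 3, $2,097: deductible takes $434, $1,663 remains; coinsurance $1,663 × 50% = $831.50. Cost to traveler: $1,265.50. OOP to date $2,531.50. Insurer: $2,097 − $1,265.50 = $831.50.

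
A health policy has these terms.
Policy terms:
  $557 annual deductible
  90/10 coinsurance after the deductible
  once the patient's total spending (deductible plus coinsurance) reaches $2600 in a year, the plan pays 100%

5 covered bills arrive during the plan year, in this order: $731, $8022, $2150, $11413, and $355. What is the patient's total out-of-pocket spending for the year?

$2600

Claim 1 — $731: deductible takes $557, $174 remains; 10% of $174 = $17.40. Cost to patient: $574.40. OOP to date $574.40.
Claim 2 — $8022: deductible already satisfied, so patient's share is 10% × $8022 = $802.20. Patient owes $802.20 (running OOP $1376.60).
Claim 3 — $2150: deductible already satisfied, so patient's share is 10% × $2150 = $215. Cost to patient: $215. OOP to date $1591.60.
Claim 4 — $11413: deductible met; 10% of $11413 = $1141.30. That would push OOP to $2732.90, over the $2600 cap, so patient pays $2600 − $1591.60 = $1008.40.
Claim 5 — $355: deductible already satisfied, so patient's share is 10% × $355 = $35.50. Adding that to $2600 gives $2635.50, past the $2600 cap; patient pays only $2600 − $2600 = $0.
Total paid by the patient: $574.40 + $802.20 + $215 + $1008.40 + $0 = $2600.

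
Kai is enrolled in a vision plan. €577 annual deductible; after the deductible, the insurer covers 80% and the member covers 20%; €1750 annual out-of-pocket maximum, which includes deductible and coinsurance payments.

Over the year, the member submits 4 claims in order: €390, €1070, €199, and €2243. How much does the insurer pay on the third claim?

€159.20

Bill 1, €390: entire amount goes to the deductible. Member owes €390 (running OOP €390). Insurer: €390 − €390 = €0.
Bill 2, €1070: €187 to deductible, leaving €883; member's 20% is €176.60. Member owes €363.60 (running OOP €753.60). Plan pays €1070 − €363.60 = €706.40.
Bill 3, €199: 20% coinsurance on €199 = €39.80. Member pays €39.80; OOP now €793.40. Insurer: €199 − €39.80 = €159.20.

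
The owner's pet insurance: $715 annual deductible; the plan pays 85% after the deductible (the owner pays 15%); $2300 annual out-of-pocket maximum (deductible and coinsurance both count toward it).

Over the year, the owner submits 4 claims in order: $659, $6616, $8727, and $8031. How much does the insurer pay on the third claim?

Claim 1 — $659: fully absorbed by the deductible. Cost to owner: $659. OOP to date $659. Insurer: $659 − $659 = $0.
Claim 2 — $6616: deductible takes $56, $6560 remains; 15% of $6560 = $984. Cost to owner: $1040. OOP to date $1699. Insurer: $6616 − $1040 = $5576.
Claim 3 — $8727: deductible met; 15% of $8727 = $1309.05. Adding that to $1699 gives $3008.05, past the $2300 cap; owner pays only $2300 − $1699 = $601. Plan pays $8727 − $601 = $8126.

$8126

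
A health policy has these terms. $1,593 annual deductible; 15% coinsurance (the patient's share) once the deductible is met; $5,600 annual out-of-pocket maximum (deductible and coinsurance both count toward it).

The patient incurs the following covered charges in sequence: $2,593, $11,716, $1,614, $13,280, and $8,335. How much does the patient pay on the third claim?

$242.10

Bill 1, $2,593: $1,593 finishes the deductible; $1,000 goes to coinsurance; 15% of $1,000 = $150. Patient pays $1,743; OOP now $1,743.
Bill 2, $11,716: 15% coinsurance on $11,716 = $1,757.40. Patient pays $1,757.40; OOP now $3,500.40.
Bill 3, $1,614: deductible met; 15% of $1,614 = $242.10. Patient pays $242.10; OOP now $3,742.50.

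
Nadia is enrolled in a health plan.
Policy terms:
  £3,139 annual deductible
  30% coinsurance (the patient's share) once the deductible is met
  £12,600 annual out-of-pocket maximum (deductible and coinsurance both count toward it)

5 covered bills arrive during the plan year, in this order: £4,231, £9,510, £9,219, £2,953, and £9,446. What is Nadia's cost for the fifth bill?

Claim 1 (£4,231): deductible takes £3,139, £1,092 remains; patient's 30% is £327.60. Cost to patient: £3,466.60. OOP to date £3,466.60.
Claim 2 (£9,510): 30% coinsurance on £9,510 = £2,853. Patient pays £2,853; OOP now £6,319.60.
Claim 3 (£9,219): deductible met; 30% of £9,219 = £2,765.70. Cost to patient: £2,765.70. OOP to date £9,085.30.
Claim 4 (£2,953): deductible met; 30% of £2,953 = £885.90. Patient pays £885.90; OOP now £9,971.20.
Claim 5 (£9,446): deductible already satisfied, so patient's share is 30% × £9,446 = £2,833.80. OOP would hit £12,805 > £12,600, so the cap limits the patient to £12,600 − £9,971.20 = £2,628.80.

£2,628.80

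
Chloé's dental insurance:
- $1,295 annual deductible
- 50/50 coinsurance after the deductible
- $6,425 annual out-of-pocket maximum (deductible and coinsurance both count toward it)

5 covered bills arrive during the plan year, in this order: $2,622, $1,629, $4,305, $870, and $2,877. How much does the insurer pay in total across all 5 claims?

$5,878

Claim 1 ($2,622): deductible takes $1,295, $1,327 remains; coinsurance $1,327 × 50% = $663.50. Cost to patient: $1,958.50. OOP to date $1,958.50. Plan pays $2,622 − $1,958.50 = $663.50.
Claim 2 ($1,629): deductible already satisfied, so patient's share is 50% × $1,629 = $814.50. Patient owes $814.50 (running OOP $2,773). Plan pays $1,629 − $814.50 = $814.50.
Claim 3 ($4,305): 50% coinsurance on $4,305 = $2,152.50. Patient owes $2,152.50 (running OOP $4,925.50). Insurer: $4,305 − $2,152.50 = $2,152.50.
Claim 4 ($870): deductible already satisfied, so patient's share is 50% × $870 = $435. Patient owes $435 (running OOP $5,360.50). Insurer: $870 − $435 = $435.
Claim 5 ($2,877): deductible already satisfied, so patient's share is 50% × $2,877 = $1,438.50. Adding that to $5,360.50 gives $6,799, past the $6,425 cap; patient pays only $6,425 − $5,360.50 = $1,064.50. Insurer: $2,877 − $1,064.50 = $1,812.50.
Insurer total: $663.50 + $814.50 + $2,152.50 + $435 + $1,812.50 = $5,878.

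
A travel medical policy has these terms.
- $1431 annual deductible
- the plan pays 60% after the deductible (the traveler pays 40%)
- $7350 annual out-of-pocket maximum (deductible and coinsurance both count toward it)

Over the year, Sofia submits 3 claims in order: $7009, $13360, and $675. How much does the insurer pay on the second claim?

$9672.20

Bill 1, $7009: $1431 to deductible, leaving $5578; traveler's 40% is $2231.20. Cost to traveler: $3662.20. OOP to date $3662.20. Plan pays $7009 − $3662.20 = $3346.80.
Bill 2, $13360: deductible met; 40% of $13360 = $5344. Adding that to $3662.20 gives $9006.20, past the $7350 cap; traveler pays only $7350 − $3662.20 = $3687.80. Plan pays $13360 − $3687.80 = $9672.20.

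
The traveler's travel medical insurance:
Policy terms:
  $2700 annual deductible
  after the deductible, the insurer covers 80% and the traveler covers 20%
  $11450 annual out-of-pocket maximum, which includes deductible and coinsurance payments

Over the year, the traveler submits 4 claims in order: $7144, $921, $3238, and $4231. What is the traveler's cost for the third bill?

$647.60

#1 ($7144): $2700 finishes the deductible; $4444 goes to coinsurance; traveler's 20% is $888.80. Traveler pays $3588.80; OOP now $3588.80.
#2 ($921): 20% coinsurance on $921 = $184.20. Cost to traveler: $184.20. OOP to date $3773.
#3 ($3238): deductible met; 20% of $3238 = $647.60. Cost to traveler: $647.60. OOP to date $4420.60.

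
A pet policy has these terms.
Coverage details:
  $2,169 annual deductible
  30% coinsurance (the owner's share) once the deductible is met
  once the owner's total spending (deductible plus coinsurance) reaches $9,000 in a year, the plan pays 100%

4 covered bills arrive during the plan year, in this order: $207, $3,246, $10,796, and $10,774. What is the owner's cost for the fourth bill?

$3,207

Bill 1, $207: fully absorbed by the deductible. Owner pays $207; OOP now $207.
Bill 2, $3,246: $1,962 to deductible, leaving $1,284; 30% of $1,284 = $385.20. Cost to owner: $2,347.20. OOP to date $2,554.20.
Bill 3, $10,796: 30% coinsurance on $10,796 = $3,238.80. Owner owes $3,238.80 (running OOP $5,793).
Bill 4, $10,774: 30% coinsurance on $10,774 = $3,232.20. OOP would hit $9,025.20 > $9,000, so the cap limits the owner to $9,000 − $5,793 = $3,207.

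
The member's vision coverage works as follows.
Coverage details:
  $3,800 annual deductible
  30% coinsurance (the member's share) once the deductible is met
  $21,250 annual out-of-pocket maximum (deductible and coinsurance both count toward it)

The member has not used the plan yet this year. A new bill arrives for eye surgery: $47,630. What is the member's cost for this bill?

Nothing has been paid toward the $3,800 deductible, so the first $3,800 of this charge is applied there.
After the $3,800 deductible portion, $47,630 − $3,800 = $43,830 is subject to coinsurance.
Coinsurance: $43,830 × 30% = $13,149.
That puts the member's cost at $3,800 + $13,149 = $16,949 before any cap.
Year-to-date out-of-pocket becomes $0 + $16,949 = $16,949, still under the $21,250 maximum, so no cap applies.

$16,949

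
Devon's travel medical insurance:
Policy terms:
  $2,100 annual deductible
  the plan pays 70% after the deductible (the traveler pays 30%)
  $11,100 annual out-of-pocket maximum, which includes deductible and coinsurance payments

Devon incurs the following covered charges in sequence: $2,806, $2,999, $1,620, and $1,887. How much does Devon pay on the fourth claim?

$566.10

Bill 1, $2,806: $2,100 finishes the deductible; $706 goes to coinsurance; 30% of $706 = $211.80. Cost to traveler: $2,311.80. OOP to date $2,311.80.
Bill 2, $2,999: 30% coinsurance on $2,999 = $899.70. Cost to traveler: $899.70. OOP to date $3,211.50.
Bill 3, $1,620: 30% coinsurance on $1,620 = $486. Cost to traveler: $486. OOP to date $3,697.50.
Bill 4, $1,887: 30% coinsurance on $1,887 = $566.10. Traveler pays $566.10; OOP now $4,263.60.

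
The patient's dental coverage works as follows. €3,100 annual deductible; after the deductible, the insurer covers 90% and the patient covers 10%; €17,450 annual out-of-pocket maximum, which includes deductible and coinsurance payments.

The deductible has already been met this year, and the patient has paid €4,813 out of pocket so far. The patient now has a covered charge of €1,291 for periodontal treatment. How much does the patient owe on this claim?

With the deductible met, the entire €1,291 is subject to coinsurance.
Coinsurance: €1,291 × 10% = €129.10.
Year-to-date out-of-pocket becomes €4,813 + €129.10 = €4,942.10, still under the €17,450 maximum, so no cap applies.

€129.10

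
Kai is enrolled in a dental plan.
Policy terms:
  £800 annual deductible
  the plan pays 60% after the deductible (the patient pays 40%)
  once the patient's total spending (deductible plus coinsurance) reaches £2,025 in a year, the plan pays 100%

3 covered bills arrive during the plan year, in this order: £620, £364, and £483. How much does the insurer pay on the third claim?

£289.80

Bill 1, £620: fully absorbed by the deductible. Patient owes £620 (running OOP £620). Plan pays £620 − £620 = £0.
Bill 2, £364: £180 finishes the deductible; £184 goes to coinsurance; 40% of £184 = £73.60. Patient pays £253.60; OOP now £873.60. Plan pays £364 − £253.60 = £110.40.
Bill 3, £483: deductible met; 40% of £483 = £193.20. Patient pays £193.20; OOP now £1,066.80. Insurer: £483 − £193.20 = £289.80.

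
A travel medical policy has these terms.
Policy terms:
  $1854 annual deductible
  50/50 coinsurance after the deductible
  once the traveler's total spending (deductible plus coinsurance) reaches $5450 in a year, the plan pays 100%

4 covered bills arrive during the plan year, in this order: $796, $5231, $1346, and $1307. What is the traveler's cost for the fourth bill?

$653.50

Claim 1 ($796): fully absorbed by the deductible. Traveler pays $796; OOP now $796.
Claim 2 ($5231): $1058 to deductible, leaving $4173; 50% of $4173 = $2086.50. Traveler owes $3144.50 (running OOP $3940.50).
Claim 3 ($1346): 50% coinsurance on $1346 = $673. Traveler pays $673; OOP now $4613.50.
Claim 4 ($1307): 50% coinsurance on $1307 = $653.50. Traveler owes $653.50 (running OOP $5267).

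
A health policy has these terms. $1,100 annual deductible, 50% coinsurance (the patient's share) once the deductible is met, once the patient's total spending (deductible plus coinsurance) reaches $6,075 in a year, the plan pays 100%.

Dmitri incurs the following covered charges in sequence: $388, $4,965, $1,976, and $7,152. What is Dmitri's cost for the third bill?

$988

Claim 1 — $388: entire amount goes to the deductible. Patient owes $388 (running OOP $388).
Claim 2 — $4,965: deductible takes $712, $4,253 remains; patient's 50% is $2,126.50. Patient owes $2,838.50 (running OOP $3,226.50).
Claim 3 — $1,976: deductible already satisfied, so patient's share is 50% × $1,976 = $988. Patient pays $988; OOP now $4,214.50.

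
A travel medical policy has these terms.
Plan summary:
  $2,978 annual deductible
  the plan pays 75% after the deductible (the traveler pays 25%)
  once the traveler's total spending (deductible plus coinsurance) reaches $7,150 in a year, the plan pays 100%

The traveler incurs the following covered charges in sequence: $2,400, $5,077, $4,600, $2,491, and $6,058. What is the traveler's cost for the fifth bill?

#1 ($2,400): entire amount goes to the deductible. Traveler owes $2,400 (running OOP $2,400).
#2 ($5,077): deductible takes $578, $4,499 remains; traveler's 25% is $1,124.75. Cost to traveler: $1,702.75. OOP to date $4,102.75.
#3 ($4,600): deductible met; 25% of $4,600 = $1,150. Cost to traveler: $1,150. OOP to date $5,252.75.
#4 ($2,491): deductible met; 25% of $2,491 = $622.75. Cost to traveler: $622.75. OOP to date $5,875.50.
#5 ($6,058): 25% coinsurance on $6,058 = $1,514.50. OOP would hit $7,390 > $7,150, so the cap limits the traveler to $7,150 − $5,875.50 = $1,274.50.

$1,274.50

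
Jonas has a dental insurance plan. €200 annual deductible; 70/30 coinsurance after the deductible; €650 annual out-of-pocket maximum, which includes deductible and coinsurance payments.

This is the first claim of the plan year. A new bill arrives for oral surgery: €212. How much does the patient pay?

Deductible not yet touched, so the first €200 of the bill goes to the deductible.
After the €200 deductible portion, €212 − €200 = €12 is subject to coinsurance.
30% of €12 = €3.60 falls to the patient.
That puts the patient's cost at €200 + €3.60 = €203.60 before any cap.
Total out-of-pocket so far would be €0 + €203.60 = €203.60, below the €650 cap — no reduction.

€203.60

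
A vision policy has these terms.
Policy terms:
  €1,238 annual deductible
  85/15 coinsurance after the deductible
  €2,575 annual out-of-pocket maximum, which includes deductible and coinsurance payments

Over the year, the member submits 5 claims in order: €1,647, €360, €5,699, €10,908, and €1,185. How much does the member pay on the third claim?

Claim 1 — €1,647: deductible takes €1,238, €409 remains; coinsurance €409 × 15% = €61.35. Member pays €1,299.35; OOP now €1,299.35.
Claim 2 — €360: deductible already satisfied, so member's share is 15% × €360 = €54. Member owes €54 (running OOP €1,353.35).
Claim 3 — €5,699: 15% coinsurance on €5,699 = €854.85. Cost to member: €854.85. OOP to date €2,208.20.

€854.85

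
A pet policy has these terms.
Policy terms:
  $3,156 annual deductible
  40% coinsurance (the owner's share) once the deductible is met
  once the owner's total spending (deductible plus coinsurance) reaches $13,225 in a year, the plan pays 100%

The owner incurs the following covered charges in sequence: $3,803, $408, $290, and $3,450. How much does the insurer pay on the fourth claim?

$2,070

Claim 1 ($3,803): $3,156 finishes the deductible; $647 goes to coinsurance; 40% of $647 = $258.80. Cost to owner: $3,414.80. OOP to date $3,414.80. Insurer: $3,803 − $3,414.80 = $388.20.
Claim 2 ($408): deductible met; 40% of $408 = $163.20. Cost to owner: $163.20. OOP to date $3,578. Plan pays $408 − $163.20 = $244.80.
Claim 3 ($290): 40% coinsurance on $290 = $116. Owner owes $116 (running OOP $3,694). Insurer: $290 − $116 = $174.
Claim 4 ($3,450): deductible met; 40% of $3,450 = $1,380. Cost to owner: $1,380. OOP to date $5,074. Insurer: $3,450 − $1,380 = $2,070.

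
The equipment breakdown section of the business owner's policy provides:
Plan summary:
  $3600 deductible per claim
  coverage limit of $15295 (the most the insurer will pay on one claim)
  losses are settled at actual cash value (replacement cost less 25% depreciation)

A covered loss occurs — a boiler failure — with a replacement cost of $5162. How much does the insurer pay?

Actual cash value after 25% depreciation: $5162 × 75% = $3871.50.
After the deductible, $3871.50 − $3600 = $271.50 remains.
$271.50 ≤ $15295, so the limit doesn't bind; insurer pays $271.50.

$271.50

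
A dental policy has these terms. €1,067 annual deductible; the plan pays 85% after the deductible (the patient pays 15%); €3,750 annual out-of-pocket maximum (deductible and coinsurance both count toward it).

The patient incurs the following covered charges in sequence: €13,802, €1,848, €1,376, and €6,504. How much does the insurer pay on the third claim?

€1,169.60

Claim 1 — €13,802: €1,067 to deductible, leaving €12,735; 15% of €12,735 = €1,910.25. Patient owes €2,977.25 (running OOP €2,977.25). Insurer: €13,802 − €2,977.25 = €10,824.75.
Claim 2 — €1,848: deductible met; 15% of €1,848 = €277.20. Cost to patient: €277.20. OOP to date €3,254.45. Plan pays €1,848 − €277.20 = €1,570.80.
Claim 3 — €1,376: 15% coinsurance on €1,376 = €206.40. Patient pays €206.40; OOP now €3,460.85. Plan pays €1,376 − €206.40 = €1,169.60.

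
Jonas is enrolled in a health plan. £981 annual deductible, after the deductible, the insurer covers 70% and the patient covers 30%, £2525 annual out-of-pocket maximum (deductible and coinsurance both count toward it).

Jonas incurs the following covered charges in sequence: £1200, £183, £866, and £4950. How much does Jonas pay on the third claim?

£259.80

Claim 1 — £1200: £981 to deductible, leaving £219; coinsurance £219 × 30% = £65.70. Cost to patient: £1046.70. OOP to date £1046.70.
Claim 2 — £183: deductible already satisfied, so patient's share is 30% × £183 = £54.90. Patient owes £54.90 (running OOP £1101.60).
Claim 3 — £866: 30% coinsurance on £866 = £259.80. Patient owes £259.80 (running OOP £1361.40).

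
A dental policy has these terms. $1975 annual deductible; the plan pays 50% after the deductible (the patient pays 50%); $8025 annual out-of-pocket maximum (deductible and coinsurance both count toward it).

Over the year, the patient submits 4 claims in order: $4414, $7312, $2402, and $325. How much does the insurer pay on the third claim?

Claim 1 — $4414: deductible takes $1975, $2439 remains; coinsurance $2439 × 50% = $1219.50. Cost to patient: $3194.50. OOP to date $3194.50. Insurer: $4414 − $3194.50 = $1219.50.
Claim 2 — $7312: deductible met; 50% of $7312 = $3656. Patient pays $3656; OOP now $6850.50. Insurer: $7312 − $3656 = $3656.
Claim 3 — $2402: 50% coinsurance on $2402 = $1201. OOP would hit $8051.50 > $8025, so the cap limits the patient to $8025 − $6850.50 = $1174.50. Insurer: $2402 − $1174.50 = $1227.50.

$1227.50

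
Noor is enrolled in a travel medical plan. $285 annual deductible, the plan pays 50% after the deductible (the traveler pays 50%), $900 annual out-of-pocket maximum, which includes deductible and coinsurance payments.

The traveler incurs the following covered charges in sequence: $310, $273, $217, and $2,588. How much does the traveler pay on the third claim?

#1 ($310): $285 finishes the deductible; $25 goes to coinsurance; traveler's 50% is $12.50. Traveler pays $297.50; OOP now $297.50.
#2 ($273): deductible already satisfied, so traveler's share is 50% × $273 = $136.50. Traveler pays $136.50; OOP now $434.
#3 ($217): 50% coinsurance on $217 = $108.50. Traveler owes $108.50 (running OOP $542.50).

$108.50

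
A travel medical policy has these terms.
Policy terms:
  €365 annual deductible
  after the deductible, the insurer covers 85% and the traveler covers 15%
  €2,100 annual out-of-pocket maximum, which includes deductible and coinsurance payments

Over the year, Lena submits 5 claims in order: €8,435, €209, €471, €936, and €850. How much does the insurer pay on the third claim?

Claim 1 — €8,435: €365 to deductible, leaving €8,070; 15% of €8,070 = €1,210.50. Traveler pays €1,575.50; OOP now €1,575.50. Insurer: €8,435 − €1,575.50 = €6,859.50.
Claim 2 — €209: 15% coinsurance on €209 = €31.35. Traveler owes €31.35 (running OOP €1,606.85). Plan pays €209 − €31.35 = €177.65.
Claim 3 — €471: deductible already satisfied, so traveler's share is 15% × €471 = €70.65. Traveler owes €70.65 (running OOP €1,677.50). Insurer: €471 − €70.65 = €400.35.

€400.35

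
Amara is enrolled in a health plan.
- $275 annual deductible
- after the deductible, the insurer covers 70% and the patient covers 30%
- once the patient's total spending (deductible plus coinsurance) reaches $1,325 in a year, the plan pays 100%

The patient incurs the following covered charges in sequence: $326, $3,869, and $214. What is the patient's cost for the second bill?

Claim 1 — $326: $275 finishes the deductible; $51 goes to coinsurance; patient's 30% is $15.30. Patient owes $290.30 (running OOP $290.30).
Claim 2 — $3,869: 30% coinsurance on $3,869 = $1,160.70. Adding that to $290.30 gives $1,451, past the $1,325 cap; patient pays only $1,325 − $290.30 = $1,034.70.

$1,034.70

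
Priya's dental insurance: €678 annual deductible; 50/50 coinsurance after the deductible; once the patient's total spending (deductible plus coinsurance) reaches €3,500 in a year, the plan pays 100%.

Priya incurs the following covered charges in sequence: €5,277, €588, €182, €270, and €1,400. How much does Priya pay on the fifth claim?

€2.50

#1 (€5,277): €678 to deductible, leaving €4,599; patient's 50% is €2,299.50. Patient owes €2,977.50 (running OOP €2,977.50).
#2 (€588): 50% coinsurance on €588 = €294. Patient owes €294 (running OOP €3,271.50).
#3 (€182): 50% coinsurance on €182 = €91. Patient owes €91 (running OOP €3,362.50).
#4 (€270): deductible met; 50% of €270 = €135. Patient owes €135 (running OOP €3,497.50).
#5 (€1,400): deductible already satisfied, so patient's share is 50% × €1,400 = €700. Adding that to €3,497.50 gives €4,197.50, past the €3,500 cap; patient pays only €3,500 − €3,497.50 = €2.50.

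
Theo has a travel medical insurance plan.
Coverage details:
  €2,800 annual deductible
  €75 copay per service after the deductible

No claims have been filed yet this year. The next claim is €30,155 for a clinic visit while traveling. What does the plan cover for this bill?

€27,280

Deductible not yet touched, so the first €2,800 of the bill goes to the deductible.
The remaining €27,355 (= €30,155 − €2,800) moves to the copay.
Copay on this service: €75.
That puts the traveler's cost at €2,800 + €75 = €2,875.
Insurer pays the balance: €30,155 − €2,875 = €27,280.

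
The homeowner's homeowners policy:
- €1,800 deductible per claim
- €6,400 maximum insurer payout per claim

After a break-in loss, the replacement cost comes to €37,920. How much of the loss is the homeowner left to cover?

Less the €1,800 deductible: €37,920 − €1,800 = €36,120.
The €6,400 per-incident cap binds; insurer pays €6,400.
The homeowner bears the rest of the original loss: €37,920 − €6,400 = €31,520.

€31,520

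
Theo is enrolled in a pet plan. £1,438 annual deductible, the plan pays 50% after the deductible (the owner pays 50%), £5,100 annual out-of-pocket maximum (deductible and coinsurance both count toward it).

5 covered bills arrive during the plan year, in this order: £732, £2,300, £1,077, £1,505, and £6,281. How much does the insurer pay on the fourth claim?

Claim 1 (£732): fully absorbed by the deductible. Cost to owner: £732. OOP to date £732. Plan pays £732 − £732 = £0.
Claim 2 (£2,300): £706 to deductible, leaving £1,594; coinsurance £1,594 × 50% = £797. Cost to owner: £1,503. OOP to date £2,235. Insurer: £2,300 − £1,503 = £797.
Claim 3 (£1,077): deductible already satisfied, so owner's share is 50% × £1,077 = £538.50. Cost to owner: £538.50. OOP to date £2,773.50. Insurer: £1,077 − £538.50 = £538.50.
Claim 4 (£1,505): 50% coinsurance on £1,505 = £752.50. Owner pays £752.50; OOP now £3,526. Plan pays £1,505 − £752.50 = £752.50.

£752.50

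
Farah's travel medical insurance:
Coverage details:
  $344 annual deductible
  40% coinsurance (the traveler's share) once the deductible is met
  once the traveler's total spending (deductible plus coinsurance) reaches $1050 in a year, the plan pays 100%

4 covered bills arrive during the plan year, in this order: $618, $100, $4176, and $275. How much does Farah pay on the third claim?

Bill 1, $618: deductible takes $344, $274 remains; 40% of $274 = $109.60. Traveler owes $453.60 (running OOP $453.60).
Bill 2, $100: deductible met; 40% of $100 = $40. Traveler owes $40 (running OOP $493.60).
Bill 3, $4176: deductible already satisfied, so traveler's share is 40% × $4176 = $1670.40. That would push OOP to $2164, over the $1050 cap, so traveler pays $1050 − $493.60 = $556.40.

$556.40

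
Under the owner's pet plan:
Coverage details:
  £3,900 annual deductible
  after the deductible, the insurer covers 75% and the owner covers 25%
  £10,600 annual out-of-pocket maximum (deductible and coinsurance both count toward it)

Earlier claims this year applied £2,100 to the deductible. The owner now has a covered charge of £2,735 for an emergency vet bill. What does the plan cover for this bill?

£701.25

Remaining deductible: £3,900 − £2,100 = £1,800.
That leaves £2,735 − £1,800 = £935 for coinsurance.
25% of £935 = £233.75 falls to the owner.
Owner responsibility before any cap: £1,800 + £233.75 = £2,033.75.
Cumulative spending £2,100 + £2,033.75 = £4,133.75 stays under the £10,600 maximum.
The insurer covers the remainder: £2,735 − £2,033.75 = £701.25.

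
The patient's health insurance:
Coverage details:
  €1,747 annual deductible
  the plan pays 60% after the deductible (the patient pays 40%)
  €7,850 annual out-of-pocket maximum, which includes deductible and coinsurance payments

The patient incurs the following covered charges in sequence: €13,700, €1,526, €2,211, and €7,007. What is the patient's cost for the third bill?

€711.40

Claim 1 (€13,700): €1,747 to deductible, leaving €11,953; patient's 40% is €4,781.20. Patient pays €6,528.20; OOP now €6,528.20.
Claim 2 (€1,526): 40% coinsurance on €1,526 = €610.40. Cost to patient: €610.40. OOP to date €7,138.60.
Claim 3 (€2,211): deductible already satisfied, so patient's share is 40% × €2,211 = €884.40. Adding that to €7,138.60 gives €8,023, past the €7,850 cap; patient pays only €7,850 − €7,138.60 = €711.40.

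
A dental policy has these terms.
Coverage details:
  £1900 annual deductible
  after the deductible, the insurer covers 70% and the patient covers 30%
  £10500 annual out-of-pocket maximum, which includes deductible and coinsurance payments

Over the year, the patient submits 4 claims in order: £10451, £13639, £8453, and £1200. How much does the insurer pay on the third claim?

£6510

#1 (£10451): £1900 to deductible, leaving £8551; patient's 30% is £2565.30. Cost to patient: £4465.30. OOP to date £4465.30. Plan pays £10451 − £4465.30 = £5985.70.
#2 (£13639): deductible met; 30% of £13639 = £4091.70. Patient pays £4091.70; OOP now £8557. Plan pays £13639 − £4091.70 = £9547.30.
#3 (£8453): deductible met; 30% of £8453 = £2535.90. OOP would hit £11092.90 > £10500, so the cap limits the patient to £10500 − £8557 = £1943. Insurer: £8453 − £1943 = £6510.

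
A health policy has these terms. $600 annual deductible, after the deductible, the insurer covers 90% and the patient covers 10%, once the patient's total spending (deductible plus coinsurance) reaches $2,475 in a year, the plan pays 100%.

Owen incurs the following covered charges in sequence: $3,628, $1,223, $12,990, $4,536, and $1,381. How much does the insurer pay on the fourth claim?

$4,385.10

Claim 1 ($3,628): $600 finishes the deductible; $3,028 goes to coinsurance; patient's 10% is $302.80. Cost to patient: $902.80. OOP to date $902.80. Plan pays $3,628 − $902.80 = $2,725.20.
Claim 2 ($1,223): deductible already satisfied, so patient's share is 10% × $1,223 = $122.30. Cost to patient: $122.30. OOP to date $1,025.10. Insurer: $1,223 − $122.30 = $1,100.70.
Claim 3 ($12,990): deductible met; 10% of $12,990 = $1,299. Patient owes $1,299 (running OOP $2,324.10). Insurer: $12,990 − $1,299 = $11,691.
Claim 4 ($4,536): deductible already satisfied, so patient's share is 10% × $4,536 = $453.60. OOP would hit $2,777.70 > $2,475, so the cap limits the patient to $2,475 − $2,324.10 = $150.90. Insurer: $4,536 − $150.90 = $4,385.10.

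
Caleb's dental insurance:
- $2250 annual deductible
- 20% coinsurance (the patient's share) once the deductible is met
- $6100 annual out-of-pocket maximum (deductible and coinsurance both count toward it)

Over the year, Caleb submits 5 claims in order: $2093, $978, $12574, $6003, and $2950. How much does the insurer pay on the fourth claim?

$4832

Bill 1, $2093: entire amount goes to the deductible. Cost to patient: $2093. OOP to date $2093. Insurer: $2093 − $2093 = $0.
Bill 2, $978: deductible takes $157, $821 remains; 20% of $821 = $164.20. Patient owes $321.20 (running OOP $2414.20). Plan pays $978 − $321.20 = $656.80.
Bill 3, $12574: deductible already satisfied, so patient's share is 20% × $12574 = $2514.80. Cost to patient: $2514.80. OOP to date $4929. Plan pays $12574 − $2514.80 = $10059.20.
Bill 4, $6003: deductible already satisfied, so patient's share is 20% × $6003 = $1200.60. OOP would hit $6129.60 > $6100, so the cap limits the patient to $6100 − $4929 = $1171. Insurer: $6003 − $1171 = $4832.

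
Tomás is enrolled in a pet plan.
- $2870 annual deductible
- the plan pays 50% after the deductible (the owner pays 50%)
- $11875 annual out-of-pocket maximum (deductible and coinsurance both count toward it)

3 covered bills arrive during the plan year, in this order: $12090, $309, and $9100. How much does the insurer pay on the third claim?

$4859.50

Bill 1, $12090: $2870 to deductible, leaving $9220; coinsurance $9220 × 50% = $4610. Owner owes $7480 (running OOP $7480). Plan pays $12090 − $7480 = $4610.
Bill 2, $309: 50% coinsurance on $309 = $154.50. Cost to owner: $154.50. OOP to date $7634.50. Plan pays $309 − $154.50 = $154.50.
Bill 3, $9100: deductible met; 50% of $9100 = $4550. That would push OOP to $12184.50, over the $11875 cap, so owner pays $11875 − $7634.50 = $4240.50. Plan pays $9100 − $4240.50 = $4859.50.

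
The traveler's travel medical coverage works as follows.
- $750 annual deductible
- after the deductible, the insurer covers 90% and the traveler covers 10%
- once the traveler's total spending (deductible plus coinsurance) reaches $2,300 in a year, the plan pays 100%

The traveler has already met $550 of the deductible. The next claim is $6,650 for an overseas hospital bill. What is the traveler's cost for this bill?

$550 of the $750 deductible is already met, leaving $200.
The remaining $6,450 (= $6,650 − $200) moves to coinsurance.
10% of $6,450 = $645 falls to the traveler.
That puts the traveler's cost at $200 + $645 = $845 before any cap.
Year-to-date out-of-pocket becomes $550 + $845 = $1,395, still under the $2,300 maximum, so no cap applies.

$845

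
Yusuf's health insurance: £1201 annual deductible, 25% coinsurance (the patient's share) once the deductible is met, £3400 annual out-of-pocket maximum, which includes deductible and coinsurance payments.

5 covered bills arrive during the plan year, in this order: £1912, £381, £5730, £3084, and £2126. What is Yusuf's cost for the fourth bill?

£493.50

Bill 1, £1912: £1201 to deductible, leaving £711; 25% of £711 = £177.75. Cost to patient: £1378.75. OOP to date £1378.75.
Bill 2, £381: deductible met; 25% of £381 = £95.25. Patient pays £95.25; OOP now £1474.
Bill 3, £5730: deductible already satisfied, so patient's share is 25% × £5730 = £1432.50. Patient pays £1432.50; OOP now £2906.50.
Bill 4, £3084: deductible already satisfied, so patient's share is 25% × £3084 = £771. Adding that to £2906.50 gives £3677.50, past the £3400 cap; patient pays only £3400 − £2906.50 = £493.50.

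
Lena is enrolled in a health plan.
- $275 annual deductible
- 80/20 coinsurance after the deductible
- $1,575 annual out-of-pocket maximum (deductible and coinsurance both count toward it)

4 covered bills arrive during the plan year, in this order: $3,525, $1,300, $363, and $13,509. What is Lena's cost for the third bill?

$72.60

Claim 1 — $3,525: $275 to deductible, leaving $3,250; coinsurance $3,250 × 20% = $650. Patient pays $925; OOP now $925.
Claim 2 — $1,300: deductible already satisfied, so patient's share is 20% × $1,300 = $260. Patient pays $260; OOP now $1,185.
Claim 3 — $363: deductible already satisfied, so patient's share is 20% × $363 = $72.60. Cost to patient: $72.60. OOP to date $1,257.60.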